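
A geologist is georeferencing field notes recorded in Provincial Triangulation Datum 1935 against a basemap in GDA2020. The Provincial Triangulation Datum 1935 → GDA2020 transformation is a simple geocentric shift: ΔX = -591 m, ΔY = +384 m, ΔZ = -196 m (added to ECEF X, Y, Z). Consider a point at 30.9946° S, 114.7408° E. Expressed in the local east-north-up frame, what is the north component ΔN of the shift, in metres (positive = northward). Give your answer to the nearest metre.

ΔN = 139 m

The local north axis is (−sin φ cos λ, −sin φ sin λ, cos φ), giving ΔN = 127.370 + 179.593 − 168.014 = 138.95 m.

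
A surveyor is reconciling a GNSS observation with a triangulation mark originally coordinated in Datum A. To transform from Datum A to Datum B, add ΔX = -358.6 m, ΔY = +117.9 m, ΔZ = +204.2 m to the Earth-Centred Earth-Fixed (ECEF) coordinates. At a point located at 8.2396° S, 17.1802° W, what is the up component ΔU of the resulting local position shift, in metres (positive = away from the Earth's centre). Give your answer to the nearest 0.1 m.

The local up (radial) axis is (cos φ cos λ, cos φ sin λ, sin φ), giving ΔU = -339.063 − 34.466 − 29.265 = -402.79 m.

ΔU = -402.8 m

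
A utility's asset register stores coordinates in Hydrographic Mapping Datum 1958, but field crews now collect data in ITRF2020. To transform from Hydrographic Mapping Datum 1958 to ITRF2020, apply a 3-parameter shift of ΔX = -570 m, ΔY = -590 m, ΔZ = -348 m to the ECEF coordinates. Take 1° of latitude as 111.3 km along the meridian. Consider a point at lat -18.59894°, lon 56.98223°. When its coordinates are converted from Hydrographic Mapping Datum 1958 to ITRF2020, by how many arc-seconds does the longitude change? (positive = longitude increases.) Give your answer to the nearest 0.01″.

Δλ = 5.34″

sin φ = -0.318942, cos φ = 0.947774, sin λ = 0.838502, cos λ = 0.544899.
East component: ΔE = −sin λ·ΔX + cos λ·ΔY = −(0.838502)(-570) + (0.544899)(-590) = 156.46 m.
1° of latitude spans 111300 m; at latitude φ, 1° of longitude spans that × cos φ = 105487.3 m, so Δλ = 156.46 / 105487.3 × 3600 = 5.339″.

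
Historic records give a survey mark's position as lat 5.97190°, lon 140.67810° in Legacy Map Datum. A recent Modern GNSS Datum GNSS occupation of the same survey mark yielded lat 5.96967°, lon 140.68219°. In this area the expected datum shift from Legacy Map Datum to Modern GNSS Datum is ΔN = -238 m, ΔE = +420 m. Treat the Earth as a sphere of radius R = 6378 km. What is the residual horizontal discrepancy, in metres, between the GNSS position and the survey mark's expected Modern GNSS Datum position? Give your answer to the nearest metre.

34 m

Observed coordinate differences: Δφ = -0.00223°, Δλ = +0.00409°.
Converting to metres (1° lat = 111317 m, cos φ = 0.994573): observed ΔN = -248.2 m, observed ΔE = 452.8 m.
Subtracting the expected shift leaves a residual of -248.2 − (-238) = -10.2 m north and 452.8 − (420) = 32.8 m east.
Residual distance = √((-10.2)² + 32.8²) = 34.4 m.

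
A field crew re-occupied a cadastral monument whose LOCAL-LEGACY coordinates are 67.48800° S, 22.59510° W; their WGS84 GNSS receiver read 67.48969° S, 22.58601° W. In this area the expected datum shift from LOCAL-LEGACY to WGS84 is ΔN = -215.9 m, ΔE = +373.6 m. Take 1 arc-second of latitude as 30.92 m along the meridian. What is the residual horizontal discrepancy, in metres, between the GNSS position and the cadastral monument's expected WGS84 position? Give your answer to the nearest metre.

Observed coordinate differences: Δφ = -0.00169°, Δλ = +0.00909°.
Converting to metres (1° lat = 111312 m, cos φ = 0.382877): observed ΔN = -188.1 m, observed ΔE = 387.4 m.
Subtracting the expected shift leaves a residual of -188.1 − (-215.9) = 27.8 m north and 387.4 − (373.6) = 13.8 m east.
Residual distance = √(27.8² + 13.8²) = 31.0 m.

31 m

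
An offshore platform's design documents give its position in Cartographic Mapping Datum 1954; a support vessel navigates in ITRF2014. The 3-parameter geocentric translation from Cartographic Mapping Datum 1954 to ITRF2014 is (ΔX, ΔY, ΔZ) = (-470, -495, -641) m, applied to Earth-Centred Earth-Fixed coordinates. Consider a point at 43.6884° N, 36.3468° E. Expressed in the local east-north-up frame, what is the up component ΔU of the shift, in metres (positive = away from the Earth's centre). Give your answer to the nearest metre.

ΔU = -929 m

The local up (radial) axis is (cos φ cos λ, cos φ sin λ, sin φ), giving ΔU = -273.739 − 212.140 − 442.762 = -928.64 m.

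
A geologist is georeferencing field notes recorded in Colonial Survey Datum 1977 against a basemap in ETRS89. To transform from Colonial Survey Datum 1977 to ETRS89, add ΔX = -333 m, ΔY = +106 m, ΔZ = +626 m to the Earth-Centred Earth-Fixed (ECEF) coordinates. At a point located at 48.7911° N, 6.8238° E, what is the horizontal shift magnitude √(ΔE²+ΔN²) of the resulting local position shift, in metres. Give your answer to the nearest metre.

668 m

The local east axis at (φ, λ) is (−sin λ, cos λ, 0), so ΔE = −sin(6.8238°)·(-333) + cos(6.8238°)·106 = 144.81 m.
The local north axis is (−sin φ cos λ, −sin φ sin λ, cos φ), giving ΔN = 248.745 − 9.475 + 412.413 = 651.68 m.
Horizontal magnitude = √(ΔE² + ΔN²) = √(144.81² + 651.68²) = 667.58 m.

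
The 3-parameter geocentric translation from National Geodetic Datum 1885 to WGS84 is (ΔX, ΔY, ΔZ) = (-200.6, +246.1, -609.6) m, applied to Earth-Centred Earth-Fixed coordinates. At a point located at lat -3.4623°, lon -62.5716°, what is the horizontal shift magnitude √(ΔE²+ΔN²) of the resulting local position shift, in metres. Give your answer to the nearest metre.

At φ = -3.4623°, λ = -62.5716°: sin φ = -0.060392, cos φ = 0.998175, sin λ = -0.887587, cos λ = 0.460640.
ΔE = −sin λ·ΔX + cos λ·ΔY = −(-0.887587)·(-200.6) + (0.460640)·(246.1) = -64.69 m.
ΔN = −sin φ cos λ·ΔX − sin φ sin λ·ΔY + cos φ·ΔZ = −(-0.060392)(0.460640)(-200.6) − (-0.060392)(-0.887587)(246.1) + (0.998175)(-609.6) = -627.26 m.
Horizontal magnitude = √(ΔE² + ΔN²) = √((-64.69)² + (-627.26)²) = 630.59 m.

631 m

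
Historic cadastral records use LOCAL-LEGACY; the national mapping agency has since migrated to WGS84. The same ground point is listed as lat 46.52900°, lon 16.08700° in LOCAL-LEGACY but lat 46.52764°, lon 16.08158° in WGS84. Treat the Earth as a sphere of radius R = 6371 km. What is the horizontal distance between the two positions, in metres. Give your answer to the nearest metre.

Δφ = 46.52764° − 46.52900° = -0.00136°; Δλ = 16.08158° − 16.08700° = -0.00542°.
1° along a meridian = πR/180 = 111195 m.
ΔN = Δφ × 111195 = -151.2 m; ΔE = Δλ × 111195 × cos(46.52900°) = -0.00542 × 111195 × 0.687987 = -414.6 m.
Distance = √(ΔE² + ΔN²) = √((-414.6)² + (-151.2)²) = 441.4 m.

441 m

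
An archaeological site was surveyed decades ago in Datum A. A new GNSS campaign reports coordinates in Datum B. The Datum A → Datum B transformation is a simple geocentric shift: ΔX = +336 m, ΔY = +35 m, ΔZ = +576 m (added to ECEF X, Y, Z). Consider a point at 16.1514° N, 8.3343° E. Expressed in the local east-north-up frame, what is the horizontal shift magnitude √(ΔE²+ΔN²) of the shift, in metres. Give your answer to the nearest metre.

The local east axis at (φ, λ) is (−sin λ, cos λ, 0), so ΔE = −sin(8.3343°)·336 + cos(8.3343°)·35 = -14.07 m.
The local north axis is (−sin φ cos λ, −sin φ sin λ, cos φ), giving ΔN = -92.480 − 1.411 + 553.265 = 459.37 m.
Horizontal magnitude = √(ΔE² + ΔN²) = √((-14.07)² + 459.37²) = 459.59 m.

460 m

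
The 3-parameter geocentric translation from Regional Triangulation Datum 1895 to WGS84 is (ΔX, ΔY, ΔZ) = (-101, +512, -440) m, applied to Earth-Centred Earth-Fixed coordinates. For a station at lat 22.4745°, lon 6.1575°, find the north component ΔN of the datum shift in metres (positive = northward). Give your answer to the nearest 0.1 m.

The local north axis is (−sin φ cos λ, −sin φ sin λ, cos φ), giving ΔN = 38.387 − 20.994 − 406.582 = -389.19 m.

ΔN = -389.2 m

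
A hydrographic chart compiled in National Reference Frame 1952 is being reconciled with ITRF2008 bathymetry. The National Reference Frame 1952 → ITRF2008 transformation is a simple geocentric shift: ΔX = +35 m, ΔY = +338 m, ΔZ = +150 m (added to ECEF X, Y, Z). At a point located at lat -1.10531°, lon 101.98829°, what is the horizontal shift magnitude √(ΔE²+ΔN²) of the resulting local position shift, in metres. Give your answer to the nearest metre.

At φ = -1.10531°, λ = 101.98829°: sin φ = -0.019290, cos φ = 0.999814, sin λ = 0.978190, cos λ = -0.207712.
ΔE = −sin λ·ΔX + cos λ·ΔY = −(0.978190)·(35) + (-0.207712)·(338) = -104.44 m.
ΔN = −sin φ cos λ·ΔX − sin φ sin λ·ΔY + cos φ·ΔZ = −(-0.019290)(-0.207712)(35) − (-0.019290)(0.978190)(338) + (0.999814)(150) = 156.21 m.
Horizontal magnitude = √(ΔE² + ΔN²) = √((-104.44)² + 156.21²) = 187.91 m.

188 m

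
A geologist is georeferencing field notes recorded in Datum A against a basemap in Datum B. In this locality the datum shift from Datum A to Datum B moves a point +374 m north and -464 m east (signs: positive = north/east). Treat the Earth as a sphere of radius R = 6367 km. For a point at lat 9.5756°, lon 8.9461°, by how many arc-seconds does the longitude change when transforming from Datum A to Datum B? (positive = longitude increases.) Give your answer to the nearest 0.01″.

Δλ = -15.24″

At latitude 9.5756°, cos φ = 0.986067.
One radian of longitude at latitude φ spans R cos φ, so Δλ = ΔE / (R cos φ) = -464.0 / (6367000 × 0.986067) = -7.3905e-05 rad = -15.244″.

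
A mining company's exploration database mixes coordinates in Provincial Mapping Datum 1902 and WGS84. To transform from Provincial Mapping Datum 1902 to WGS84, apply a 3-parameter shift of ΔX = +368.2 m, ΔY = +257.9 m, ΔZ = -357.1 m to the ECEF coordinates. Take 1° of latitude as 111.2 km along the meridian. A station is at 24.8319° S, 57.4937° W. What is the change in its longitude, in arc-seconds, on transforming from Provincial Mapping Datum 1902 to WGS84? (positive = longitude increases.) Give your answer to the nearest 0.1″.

sin φ = -0.419957, cos φ = 0.907544, sin λ = -0.843332, cos λ = 0.537392.
East component: ΔE = −sin λ·ΔX + cos λ·ΔY = −(-0.843332)(368.2) + (0.537392)(257.9) = 449.11 m.
1° of latitude spans 111200 m; at latitude φ, 1° of longitude spans that × cos φ = 100918.9 m, so Δλ = 449.11 / 100918.9 × 3600 = 16.021″.

Δλ = 16.0″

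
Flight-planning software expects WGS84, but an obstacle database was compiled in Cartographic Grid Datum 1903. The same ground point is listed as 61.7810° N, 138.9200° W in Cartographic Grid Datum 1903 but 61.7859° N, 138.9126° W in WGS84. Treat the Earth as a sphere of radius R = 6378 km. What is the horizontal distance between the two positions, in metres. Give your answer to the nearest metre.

Δφ = 61.7859° − 61.7810° = +0.0049°; Δλ = -138.9126° − -138.9200° = +0.0074°.
1° along a meridian = πR/180 = 111317 m.
ΔN = Δφ × 111317 = 545.5 m; ΔE = Δλ × 111317 × cos(61.7810°) = +0.0074 × 111317 × 0.472843 = 389.5 m.
Distance = √(ΔE² + ΔN²) = √(389.5² + 545.5²) = 670.2 m.

670 m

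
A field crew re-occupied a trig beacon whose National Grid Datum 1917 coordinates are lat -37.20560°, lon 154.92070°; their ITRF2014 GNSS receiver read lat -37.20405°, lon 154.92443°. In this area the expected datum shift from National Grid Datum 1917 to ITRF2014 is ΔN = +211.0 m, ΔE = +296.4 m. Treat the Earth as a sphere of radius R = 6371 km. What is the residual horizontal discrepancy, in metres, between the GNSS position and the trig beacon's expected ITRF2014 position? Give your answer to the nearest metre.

Observed coordinate differences: Δφ = +0.00155°, Δλ = +0.00373°.
Converting to metres (1° lat = 111195 m, cos φ = 0.796471): observed ΔN = 172.4 m, observed ΔE = 330.3 m.
Subtracting the expected shift leaves a residual of 172.4 − (211.0) = -38.6 m north and 330.3 − (296.4) = 33.9 m east.
Residual distance = √((-38.6)² + 33.9²) = 51.4 m.

51 m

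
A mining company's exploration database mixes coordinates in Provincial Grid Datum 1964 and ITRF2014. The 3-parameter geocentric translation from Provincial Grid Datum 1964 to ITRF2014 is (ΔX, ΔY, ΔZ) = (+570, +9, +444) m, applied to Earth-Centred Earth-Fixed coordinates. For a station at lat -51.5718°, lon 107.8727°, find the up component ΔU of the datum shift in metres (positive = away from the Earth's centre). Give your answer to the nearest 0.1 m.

ΔU = -451.2 m

At φ = -51.5718°, λ = 107.8727°: sin φ = -0.783388, cos φ = 0.621533, sin λ = 0.951741, cos λ = -0.306903.
ΔU = cos φ cos λ·ΔX + cos φ sin λ·ΔY + sin φ·ΔZ = (0.621533)(-0.306903)(570) + (0.621533)(0.951741)(9) + (-0.783388)(444) = -451.23 m.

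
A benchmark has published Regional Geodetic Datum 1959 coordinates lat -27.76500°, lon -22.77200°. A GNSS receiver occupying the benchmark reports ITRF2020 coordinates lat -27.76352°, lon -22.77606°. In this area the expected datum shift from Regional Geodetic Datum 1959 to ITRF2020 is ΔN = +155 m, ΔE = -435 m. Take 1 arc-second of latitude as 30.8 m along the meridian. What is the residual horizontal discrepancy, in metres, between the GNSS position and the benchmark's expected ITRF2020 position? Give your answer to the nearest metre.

38 m

Observed coordinate differences: Δφ = +0.00148°, Δλ = -0.00406°.
Converting to metres (1° lat = 110880 m, cos φ = 0.884866): observed ΔN = 164.1 m, observed ΔE = -398.3 m.
Subtracting the expected shift leaves a residual of 164.1 − (155) = 9.1 m north and -398.3 − (-435) = 36.7 m east.
Residual distance = √(9.1² + 36.7²) = 37.8 m.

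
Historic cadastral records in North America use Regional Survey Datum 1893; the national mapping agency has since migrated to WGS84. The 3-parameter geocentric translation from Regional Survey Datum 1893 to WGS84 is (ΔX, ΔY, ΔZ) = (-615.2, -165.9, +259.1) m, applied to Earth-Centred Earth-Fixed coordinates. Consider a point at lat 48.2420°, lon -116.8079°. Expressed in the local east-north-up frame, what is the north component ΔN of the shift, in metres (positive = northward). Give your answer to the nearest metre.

At φ = 48.2420°, λ = -116.8079°: sin φ = 0.745964, cos φ = 0.665986, sin λ = -0.892524, cos λ = -0.451001.
ΔN = −sin φ cos λ·ΔX − sin φ sin λ·ΔY + cos φ·ΔZ = −(0.745964)(-0.451001)(-615.2) − (0.745964)(-0.892524)(-165.9) + (0.665986)(259.1) = -144.87 m.

ΔN = -145 m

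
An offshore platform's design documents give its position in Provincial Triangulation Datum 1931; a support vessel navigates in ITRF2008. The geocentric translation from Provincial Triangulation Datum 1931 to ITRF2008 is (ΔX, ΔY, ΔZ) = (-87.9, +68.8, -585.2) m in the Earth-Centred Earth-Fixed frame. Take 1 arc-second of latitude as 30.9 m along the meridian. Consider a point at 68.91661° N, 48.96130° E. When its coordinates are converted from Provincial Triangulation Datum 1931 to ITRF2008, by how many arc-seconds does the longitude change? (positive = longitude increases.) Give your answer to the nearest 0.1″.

Δλ = 10.0″

sin φ = 0.933058, cos φ = 0.359726, sin λ = 0.754266, cos λ = 0.656569.
East component: ΔE = −sin λ·ΔX + cos λ·ΔY = −(0.754266)(-87.9) + (0.656569)(68.8) = 111.47 m.
1° of latitude spans 3600 × 30.90 = 111240 m; at latitude φ, 1° of longitude spans that × cos φ = 40016.0 m, so Δλ = 111.47 / 40016.0 × 3600 = 10.028″.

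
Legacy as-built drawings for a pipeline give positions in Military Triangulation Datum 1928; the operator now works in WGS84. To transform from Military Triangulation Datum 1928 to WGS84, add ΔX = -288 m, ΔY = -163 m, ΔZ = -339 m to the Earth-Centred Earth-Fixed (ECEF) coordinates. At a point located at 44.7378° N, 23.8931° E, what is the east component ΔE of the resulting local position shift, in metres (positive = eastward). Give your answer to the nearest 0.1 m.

ΔE = -32.4 m

The local east axis at (φ, λ) is (−sin λ, cos λ, 0), so ΔE = −sin(23.8931°)·(-288) + cos(23.8931°)·(-163) = -32.38 m.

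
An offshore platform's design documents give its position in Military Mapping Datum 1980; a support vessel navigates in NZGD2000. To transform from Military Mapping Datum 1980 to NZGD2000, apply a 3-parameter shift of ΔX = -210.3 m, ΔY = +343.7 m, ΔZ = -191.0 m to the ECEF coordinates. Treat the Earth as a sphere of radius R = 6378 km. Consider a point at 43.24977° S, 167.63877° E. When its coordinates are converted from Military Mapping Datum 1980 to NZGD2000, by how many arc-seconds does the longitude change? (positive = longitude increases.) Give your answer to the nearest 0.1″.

sin φ = -0.685180, cos φ = 0.728374, sin λ = 0.214074, cos λ = -0.976817.
East component: ΔE = −sin λ·ΔX + cos λ·ΔY = −(0.214074)(-210.3) + (-0.976817)(343.7) = -290.71 m.
1° of latitude spans πR/180 = 111317 m; at latitude φ, 1° of longitude spans that × cos φ = 81080.5 m, so Δλ = -290.71 / 81080.5 × 3600 = -12.908″.

Δλ = -12.9″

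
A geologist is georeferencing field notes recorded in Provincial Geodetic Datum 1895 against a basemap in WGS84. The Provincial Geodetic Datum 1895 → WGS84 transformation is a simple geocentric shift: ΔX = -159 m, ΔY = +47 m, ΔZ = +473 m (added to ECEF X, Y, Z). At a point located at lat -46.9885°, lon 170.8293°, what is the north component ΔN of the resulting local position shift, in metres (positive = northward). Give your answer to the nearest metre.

ΔN = 443 m

The local north axis is (−sin φ cos λ, −sin φ sin λ, cos φ), giving ΔN = 114.777 + 5.477 + 322.655 = 442.91 m.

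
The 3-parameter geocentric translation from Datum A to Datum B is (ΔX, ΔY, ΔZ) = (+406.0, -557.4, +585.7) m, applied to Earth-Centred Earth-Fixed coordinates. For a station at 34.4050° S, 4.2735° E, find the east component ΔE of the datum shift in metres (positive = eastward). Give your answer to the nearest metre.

ΔE = -586 m

The local east axis at (φ, λ) is (−sin λ, cos λ, 0), so ΔE = −sin(4.2735°)·406.0 + cos(4.2735°)·(-557.4) = -586.10 m.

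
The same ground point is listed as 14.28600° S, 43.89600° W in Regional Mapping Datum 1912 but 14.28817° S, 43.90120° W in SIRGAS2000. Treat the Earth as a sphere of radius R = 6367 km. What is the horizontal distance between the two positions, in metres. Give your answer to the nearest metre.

Δφ = -14.28817° − -14.28600° = -0.00217°; Δλ = -43.90120° − -43.89600° = -0.00520°.
1° along a meridian = πR/180 = 111125 m.
ΔN = Δφ × 111125 = -241.1 m; ΔE = Δλ × 111125 × cos(-14.28600°) = -0.00520 × 111125 × 0.969076 = -560.0 m.
Distance = √(ΔE² + ΔN²) = √((-560.0)² + (-241.1)²) = 609.7 m.

610 m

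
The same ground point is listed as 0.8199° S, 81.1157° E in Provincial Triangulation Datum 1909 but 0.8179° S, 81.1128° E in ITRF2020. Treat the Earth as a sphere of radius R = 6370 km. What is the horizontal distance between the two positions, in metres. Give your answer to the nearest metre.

Δφ = -0.8179° − -0.8199° = +0.0020°; Δλ = 81.1128° − 81.1157° = -0.0029°.
1° along a meridian = πR/180 = 111177 m.
ΔN = Δφ × 111177 = 222.4 m; ΔE = Δλ × 111177 × cos(-0.8199°) = -0.0029 × 111177 × 0.999898 = -322.4 m.
Distance = √(ΔE² + ΔN²) = √((-322.4)² + 222.4²) = 391.6 m.

392 m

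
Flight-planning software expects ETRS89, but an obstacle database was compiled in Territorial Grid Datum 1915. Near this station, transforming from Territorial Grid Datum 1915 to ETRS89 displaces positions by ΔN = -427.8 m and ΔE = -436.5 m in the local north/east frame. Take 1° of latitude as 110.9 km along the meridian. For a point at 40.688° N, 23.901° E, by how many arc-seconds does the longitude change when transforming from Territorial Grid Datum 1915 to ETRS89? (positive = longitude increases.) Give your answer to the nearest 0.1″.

At latitude 40.688°, cos φ = 0.758271.
1° of longitude at this latitude = 110.9 × cos φ = 84.09 km, so Δλ = -436.5 / 84092.2 = -0.0051907° = -18.687″.

Δλ = -18.7″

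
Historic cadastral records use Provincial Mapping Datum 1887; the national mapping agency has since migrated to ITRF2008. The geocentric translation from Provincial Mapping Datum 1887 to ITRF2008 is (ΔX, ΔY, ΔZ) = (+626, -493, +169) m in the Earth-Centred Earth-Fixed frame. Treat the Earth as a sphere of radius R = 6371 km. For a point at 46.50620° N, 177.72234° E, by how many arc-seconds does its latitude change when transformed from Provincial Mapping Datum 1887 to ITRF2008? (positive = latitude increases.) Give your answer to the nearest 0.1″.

sin φ = 0.725449, cos φ = 0.688276, sin λ = 0.039742, cos λ = -0.999210.
North component: ΔN = −sin φ cos λ·ΔX − sin φ sin λ·ΔY + cos φ·ΔZ = −(0.725449)(-0.999210)(626) − (0.725449)(0.039742)(-493) + (0.688276)(169) = 584.30 m.
1° of latitude spans πR/180 = 111195 m, so Δφ = 584.30 / 111195 × 3600 = 18.917″.

Δφ = 18.9″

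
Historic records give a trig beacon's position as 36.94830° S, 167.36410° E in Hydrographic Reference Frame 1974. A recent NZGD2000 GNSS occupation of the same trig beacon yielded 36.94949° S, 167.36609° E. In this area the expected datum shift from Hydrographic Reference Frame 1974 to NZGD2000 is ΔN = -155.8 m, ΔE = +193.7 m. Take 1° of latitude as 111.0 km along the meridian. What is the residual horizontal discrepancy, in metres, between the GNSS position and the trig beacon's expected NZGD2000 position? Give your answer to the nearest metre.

29 m

Observed coordinate differences: Δφ = -0.00119°, Δλ = +0.00199°.
Converting to metres (1° lat = 111000 m, cos φ = 0.799178): observed ΔN = -132.1 m, observed ΔE = 176.5 m.
Subtracting the expected shift leaves a residual of -132.1 − (-155.8) = 23.7 m north and 176.5 − (193.7) = -17.2 m east.
Residual distance = √(23.7² + (-17.2)²) = 29.3 m.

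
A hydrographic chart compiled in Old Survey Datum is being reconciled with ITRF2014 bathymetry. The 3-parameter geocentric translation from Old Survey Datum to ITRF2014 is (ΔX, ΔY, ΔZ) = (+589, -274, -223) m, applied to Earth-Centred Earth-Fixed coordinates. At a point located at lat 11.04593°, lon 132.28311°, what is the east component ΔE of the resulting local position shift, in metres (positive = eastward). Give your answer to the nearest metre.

At φ = 11.04593°, λ = 132.28311°: sin φ = 0.191596, cos φ = 0.981474, sin λ = 0.739829, cos λ = -0.672794.
ΔE = −sin λ·ΔX + cos λ·ΔY = −(0.739829)·(589) + (-0.672794)·(-274) = -251.41 m.

ΔE = -251 m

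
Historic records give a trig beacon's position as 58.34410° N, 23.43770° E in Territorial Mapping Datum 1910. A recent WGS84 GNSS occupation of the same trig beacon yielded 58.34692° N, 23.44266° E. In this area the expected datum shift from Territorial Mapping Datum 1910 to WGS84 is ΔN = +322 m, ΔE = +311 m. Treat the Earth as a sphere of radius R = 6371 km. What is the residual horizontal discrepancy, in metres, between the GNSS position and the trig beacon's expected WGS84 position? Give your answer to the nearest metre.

Observed coordinate differences: Δφ = +0.00282°, Δλ = +0.00496°.
Converting to metres (1° lat = 111195 m, cos φ = 0.524817): observed ΔN = 313.6 m, observed ΔE = 289.5 m.
Subtracting the expected shift leaves a residual of 313.6 − (322) = -8.4 m north and 289.5 − (311) = -21.5 m east.
Residual distance = √((-8.4)² + (-21.5)²) = 23.1 m.

23 m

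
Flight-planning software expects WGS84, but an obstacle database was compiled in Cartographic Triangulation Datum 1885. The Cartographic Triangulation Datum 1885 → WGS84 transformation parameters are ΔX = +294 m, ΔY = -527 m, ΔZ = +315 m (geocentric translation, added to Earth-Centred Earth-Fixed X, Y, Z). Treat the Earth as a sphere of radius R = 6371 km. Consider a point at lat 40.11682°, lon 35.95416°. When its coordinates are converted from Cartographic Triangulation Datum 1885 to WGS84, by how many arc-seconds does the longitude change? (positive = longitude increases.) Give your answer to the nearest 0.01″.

Δλ = -25.37″

sin φ = 0.644348, cos φ = 0.764732, sin λ = 0.587138, cos λ = 0.809487.
East component: ΔE = −sin λ·ΔX + cos λ·ΔY = −(0.587138)(294) + (0.809487)(-527) = -599.22 m.
1° of latitude spans πR/180 = 111195 m; at latitude φ, 1° of longitude spans that × cos φ = 85034.3 m, so Δλ = -599.22 / 85034.3 × 3600 = -25.368″.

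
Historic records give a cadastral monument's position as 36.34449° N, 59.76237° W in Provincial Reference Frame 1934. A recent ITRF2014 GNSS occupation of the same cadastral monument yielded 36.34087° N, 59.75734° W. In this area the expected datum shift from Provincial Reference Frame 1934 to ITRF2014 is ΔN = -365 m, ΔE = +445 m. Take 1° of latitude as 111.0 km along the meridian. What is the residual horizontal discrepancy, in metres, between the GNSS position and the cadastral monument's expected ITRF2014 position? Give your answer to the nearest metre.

Observed coordinate differences: Δφ = -0.00362°, Δλ = +0.00503°.
Converting to metres (1° lat = 111000 m, cos φ = 0.805468): observed ΔN = -401.8 m, observed ΔE = 449.7 m.
Subtracting the expected shift leaves a residual of -401.8 − (-365) = -36.8 m north and 449.7 − (445) = 4.7 m east.
Residual distance = √((-36.8)² + 4.7²) = 37.1 m.

37 m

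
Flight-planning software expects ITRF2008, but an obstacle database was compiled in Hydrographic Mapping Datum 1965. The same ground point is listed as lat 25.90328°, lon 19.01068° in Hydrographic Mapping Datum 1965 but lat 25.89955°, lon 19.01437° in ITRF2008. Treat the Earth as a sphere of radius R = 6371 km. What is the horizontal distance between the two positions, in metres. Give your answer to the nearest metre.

555 m

Δφ = 25.89955° − 25.90328° = -0.00373°; Δλ = 19.01437° − 19.01068° = +0.00369°.
1° along a meridian = πR/180 = 111195 m.
ΔN = Δφ × 111195 = -414.8 m; ΔE = Δλ × 111195 × cos(25.90328°) = +0.00369 × 111195 × 0.899533 = 369.1 m.
Distance = √(ΔE² + ΔN²) = √(369.1² + (-414.8)²) = 555.2 m.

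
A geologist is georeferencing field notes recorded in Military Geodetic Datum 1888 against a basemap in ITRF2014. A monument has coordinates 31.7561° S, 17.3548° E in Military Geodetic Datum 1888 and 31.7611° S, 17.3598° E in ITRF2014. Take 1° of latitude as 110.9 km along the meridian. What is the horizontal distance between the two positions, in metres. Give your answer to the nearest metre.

Δφ = -31.7611° − -31.7561° = -0.0050°; Δλ = 17.3598° − 17.3548° = +0.0050°.
ΔN = Δφ × 110900 = -554.5 m; ΔE = Δλ × 110900 × cos(-31.7561°) = +0.0050 × 110900 × 0.850296 = 471.5 m.
Distance = √(ΔE² + ΔN²) = √(471.5² + (-554.5)²) = 727.9 m.

728 m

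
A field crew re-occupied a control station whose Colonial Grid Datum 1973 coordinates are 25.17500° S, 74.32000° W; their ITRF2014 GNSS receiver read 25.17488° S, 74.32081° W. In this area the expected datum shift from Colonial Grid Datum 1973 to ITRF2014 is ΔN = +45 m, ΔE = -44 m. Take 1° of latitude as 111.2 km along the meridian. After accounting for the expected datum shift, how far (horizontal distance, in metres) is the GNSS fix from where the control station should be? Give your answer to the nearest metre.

49 m

Observed coordinate differences: Δφ = +0.00012°, Δλ = -0.00081°.
Converting to metres (1° lat = 111200 m, cos φ = 0.905013): observed ΔN = 13.3 m, observed ΔE = -81.5 m.
Subtracting the expected shift leaves a residual of 13.3 − (45) = -31.7 m north and -81.5 − (-44) = -37.5 m east.
Residual distance = √((-31.7)² + (-37.5)²) = 49.1 m.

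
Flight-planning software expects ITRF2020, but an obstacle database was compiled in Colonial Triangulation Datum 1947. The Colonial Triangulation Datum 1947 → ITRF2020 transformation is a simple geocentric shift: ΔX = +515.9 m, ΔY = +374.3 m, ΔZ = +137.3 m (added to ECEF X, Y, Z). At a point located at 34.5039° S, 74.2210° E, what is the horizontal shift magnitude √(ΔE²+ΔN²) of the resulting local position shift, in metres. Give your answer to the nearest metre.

560 m

The local east axis at (φ, λ) is (−sin λ, cos λ, 0), so ΔE = −sin(74.2210°)·515.9 + cos(74.2210°)·374.3 = -394.68 m.
The local north axis is (−sin φ cos λ, −sin φ sin λ, cos φ), giving ΔN = 79.468 + 204.037 + 113.147 = 396.65 m.
Horizontal magnitude = √(ΔE² + ΔN²) = √((-394.68)² + 396.65²) = 559.56 m.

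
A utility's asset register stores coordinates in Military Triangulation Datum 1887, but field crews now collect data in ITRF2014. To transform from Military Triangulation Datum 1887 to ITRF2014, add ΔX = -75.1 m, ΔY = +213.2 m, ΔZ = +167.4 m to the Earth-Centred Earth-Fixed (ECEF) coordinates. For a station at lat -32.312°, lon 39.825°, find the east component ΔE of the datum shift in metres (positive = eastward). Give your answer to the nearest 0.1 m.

The local east axis at (φ, λ) is (−sin λ, cos λ, 0), so ΔE = −sin(39.825°)·(-75.1) + cos(39.825°)·213.2 = 211.84 m.

ΔE = 211.8 m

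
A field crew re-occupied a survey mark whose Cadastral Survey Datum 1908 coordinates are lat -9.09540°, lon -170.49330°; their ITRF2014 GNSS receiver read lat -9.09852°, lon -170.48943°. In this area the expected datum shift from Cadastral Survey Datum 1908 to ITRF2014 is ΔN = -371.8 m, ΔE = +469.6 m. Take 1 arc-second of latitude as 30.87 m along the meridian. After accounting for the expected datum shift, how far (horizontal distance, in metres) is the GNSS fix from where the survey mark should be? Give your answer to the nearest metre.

51 m

Observed coordinate differences: Δφ = -0.00312°, Δλ = +0.00387°.
Converting to metres (1° lat = 111132 m, cos φ = 0.987427): observed ΔN = -346.7 m, observed ΔE = 424.7 m.
Subtracting the expected shift leaves a residual of -346.7 − (-371.8) = 25.1 m north and 424.7 − (469.6) = -44.9 m east.
Residual distance = √(25.1² + (-44.9)²) = 51.4 m.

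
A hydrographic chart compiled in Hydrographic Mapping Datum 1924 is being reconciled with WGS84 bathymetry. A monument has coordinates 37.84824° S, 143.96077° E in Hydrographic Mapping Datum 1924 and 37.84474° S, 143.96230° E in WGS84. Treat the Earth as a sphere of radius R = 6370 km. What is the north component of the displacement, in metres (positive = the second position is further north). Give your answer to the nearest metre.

ΔN = 389 m

Δφ = -37.84474° − -37.84824° = +0.00350°; Δλ = 143.96230° − 143.96077° = +0.00153°.
1° along a meridian = πR/180 = 111177 m.
ΔN = Δφ × 111177 = 389.1 m; ΔE = Δλ × 111177 × cos(-37.84824°) = +0.00153 × 111177 × 0.789639 = 134.3 m.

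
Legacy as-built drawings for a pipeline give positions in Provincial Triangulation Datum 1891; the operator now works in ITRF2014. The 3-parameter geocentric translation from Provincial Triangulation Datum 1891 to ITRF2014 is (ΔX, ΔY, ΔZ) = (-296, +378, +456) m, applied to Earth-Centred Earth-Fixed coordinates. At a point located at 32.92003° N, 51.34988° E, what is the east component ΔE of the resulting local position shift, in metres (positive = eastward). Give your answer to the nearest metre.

The local east axis at (φ, λ) is (−sin λ, cos λ, 0), so ΔE = −sin(51.34988°)·(-296) + cos(51.34988°)·378 = 467.25 m.

ΔE = 467 m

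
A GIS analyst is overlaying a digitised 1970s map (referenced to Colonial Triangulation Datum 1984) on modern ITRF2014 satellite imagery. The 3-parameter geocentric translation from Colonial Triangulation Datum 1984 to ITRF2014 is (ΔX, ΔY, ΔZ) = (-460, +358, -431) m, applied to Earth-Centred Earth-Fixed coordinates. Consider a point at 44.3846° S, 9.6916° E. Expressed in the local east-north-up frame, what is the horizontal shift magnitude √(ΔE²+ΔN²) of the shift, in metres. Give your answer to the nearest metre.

725 m

The local east axis at (φ, λ) is (−sin λ, cos λ, 0), so ΔE = −sin(9.6916°)·(-460) + cos(9.6916°)·358 = 430.33 m.
The local north axis is (−sin φ cos λ, −sin φ sin λ, cos φ), giving ΔN = -317.165 + 42.155 − 308.019 = -583.03 m.
Horizontal magnitude = √(ΔE² + ΔN²) = √(430.33² + (-583.03)²) = 724.64 m.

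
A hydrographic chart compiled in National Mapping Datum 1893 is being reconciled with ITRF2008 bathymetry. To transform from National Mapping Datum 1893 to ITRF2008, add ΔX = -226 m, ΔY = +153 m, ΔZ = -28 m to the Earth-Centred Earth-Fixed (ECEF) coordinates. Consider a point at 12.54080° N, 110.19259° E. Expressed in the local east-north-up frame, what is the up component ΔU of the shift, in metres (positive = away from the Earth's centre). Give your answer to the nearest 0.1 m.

ΔU = 210.2 m

The local up (radial) axis is (cos φ cos λ, cos φ sin λ, sin φ), giving ΔU = 76.149 + 140.170 − 6.080 = 210.24 m.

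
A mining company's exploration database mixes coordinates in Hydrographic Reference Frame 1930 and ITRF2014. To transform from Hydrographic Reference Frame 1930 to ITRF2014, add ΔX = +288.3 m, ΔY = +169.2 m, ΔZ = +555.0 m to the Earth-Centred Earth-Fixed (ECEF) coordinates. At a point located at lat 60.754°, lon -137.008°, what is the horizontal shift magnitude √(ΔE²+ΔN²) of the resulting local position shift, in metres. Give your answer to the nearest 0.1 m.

The local east axis at (φ, λ) is (−sin λ, cos λ, 0), so ΔE = −sin(-137.008°)·288.3 + cos(-137.008°)·169.2 = 72.83 m.
The local north axis is (−sin φ cos λ, −sin φ sin λ, cos φ), giving ΔN = 183.996 + 100.670 + 271.151 = 555.82 m.
Horizontal magnitude = √(ΔE² + ΔN²) = √(72.83² + 555.82²) = 560.57 m.

560.6 m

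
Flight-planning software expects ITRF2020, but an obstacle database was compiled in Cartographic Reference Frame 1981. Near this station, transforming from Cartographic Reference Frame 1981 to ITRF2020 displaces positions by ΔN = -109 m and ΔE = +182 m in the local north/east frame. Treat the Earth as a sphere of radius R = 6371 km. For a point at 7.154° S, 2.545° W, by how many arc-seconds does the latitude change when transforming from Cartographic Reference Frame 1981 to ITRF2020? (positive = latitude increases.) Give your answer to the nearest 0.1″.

On a sphere of radius R, 1 rad of latitude = R, so Δφ = ΔN / R = -109.0 / 6371000 = -1.7109e-05 rad = -3.529″.

Δφ = -3.5″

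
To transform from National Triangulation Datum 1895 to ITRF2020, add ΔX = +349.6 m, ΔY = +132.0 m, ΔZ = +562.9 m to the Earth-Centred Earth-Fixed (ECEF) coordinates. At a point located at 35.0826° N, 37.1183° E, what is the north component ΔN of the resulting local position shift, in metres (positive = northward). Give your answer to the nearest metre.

ΔN = 255 m

At φ = 35.0826°, λ = 37.1183°: sin φ = 0.574757, cos φ = 0.818324, sin λ = 0.603463, cos λ = 0.797391.
ΔN = −sin φ cos λ·ΔX − sin φ sin λ·ΔY + cos φ·ΔZ = −(0.574757)(0.797391)(349.6) − (0.574757)(0.603463)(132.0) + (0.818324)(562.9) = 254.63 m.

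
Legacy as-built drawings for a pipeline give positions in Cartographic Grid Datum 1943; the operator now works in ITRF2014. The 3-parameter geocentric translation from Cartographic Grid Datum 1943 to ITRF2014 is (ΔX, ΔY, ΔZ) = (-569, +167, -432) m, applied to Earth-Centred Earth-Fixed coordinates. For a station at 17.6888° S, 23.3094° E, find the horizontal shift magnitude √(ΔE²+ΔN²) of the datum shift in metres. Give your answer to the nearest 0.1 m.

The local east axis at (φ, λ) is (−sin λ, cos λ, 0), so ΔE = −sin(23.3094°)·(-569) + cos(23.3094°)·167 = 378.52 m.
The local north axis is (−sin φ cos λ, −sin φ sin λ, cos φ), giving ΔN = -158.778 + 20.079 − 411.575 = -550.27 m.
Horizontal magnitude = √(ΔE² + ΔN²) = √(378.52² + (-550.27)²) = 667.89 m.

667.9 m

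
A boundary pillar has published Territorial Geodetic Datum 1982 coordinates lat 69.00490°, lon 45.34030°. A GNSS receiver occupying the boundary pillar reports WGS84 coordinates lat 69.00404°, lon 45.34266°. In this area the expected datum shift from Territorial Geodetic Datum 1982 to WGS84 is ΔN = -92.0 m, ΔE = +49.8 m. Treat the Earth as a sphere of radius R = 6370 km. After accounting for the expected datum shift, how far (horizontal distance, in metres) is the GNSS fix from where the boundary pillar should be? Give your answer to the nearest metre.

Observed coordinate differences: Δφ = -0.00086°, Δλ = +0.00236°.
Converting to metres (1° lat = 111177 m, cos φ = 0.358288): observed ΔN = -95.6 m, observed ΔE = 94.0 m.
Subtracting the expected shift leaves a residual of -95.6 − (-92.0) = -3.6 m north and 94.0 − (49.8) = 44.2 m east.
Residual distance = √((-3.6)² + 44.2²) = 44.4 m.

44 m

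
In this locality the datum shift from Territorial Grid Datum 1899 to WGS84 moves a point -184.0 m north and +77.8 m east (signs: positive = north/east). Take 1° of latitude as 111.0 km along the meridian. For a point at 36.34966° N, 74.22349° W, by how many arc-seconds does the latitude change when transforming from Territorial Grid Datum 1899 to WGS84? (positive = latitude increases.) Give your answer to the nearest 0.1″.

1° of latitude = 111.0 km, so Δφ = -184.0 / 111000 = -0.0016577° = -5.968″.

Δφ = -6.0″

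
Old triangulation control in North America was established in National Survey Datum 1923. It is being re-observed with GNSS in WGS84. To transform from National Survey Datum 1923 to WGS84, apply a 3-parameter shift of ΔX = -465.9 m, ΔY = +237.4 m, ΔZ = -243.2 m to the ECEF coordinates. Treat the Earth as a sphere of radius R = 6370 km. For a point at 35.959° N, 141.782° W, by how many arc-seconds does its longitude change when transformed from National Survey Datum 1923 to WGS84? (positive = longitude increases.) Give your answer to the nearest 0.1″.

Δλ = -19.0″

sin φ = 0.587206, cos φ = 0.809437, sin λ = -0.618655, cos λ = -0.785663.
East component: ΔE = −sin λ·ΔX + cos λ·ΔY = −(-0.618655)(-465.9) + (-0.785663)(237.4) = -474.75 m.
1° of latitude spans πR/180 = 111177 m; at latitude φ, 1° of longitude spans that × cos φ = 89991.2 m, so Δλ = -474.75 / 89991.2 × 3600 = -18.992″.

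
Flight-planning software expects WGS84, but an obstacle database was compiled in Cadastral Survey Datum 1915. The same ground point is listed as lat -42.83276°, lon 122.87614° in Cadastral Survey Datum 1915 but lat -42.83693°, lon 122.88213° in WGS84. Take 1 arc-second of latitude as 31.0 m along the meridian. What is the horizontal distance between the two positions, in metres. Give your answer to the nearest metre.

676 m

Δφ = -42.83693° − -42.83276° = -0.00417°; Δλ = 122.88213° − 122.87614° = +0.00599°.
1° of latitude = 3600 × 31.00 = 111600 m.
ΔN = Δφ × 111600 = -465.4 m; ΔE = Δλ × 111600 × cos(-42.83276°) = +0.00599 × 111600 × 0.733341 = 490.2 m.
Distance = √(ΔE² + ΔN²) = √(490.2² + (-465.4)²) = 675.9 m.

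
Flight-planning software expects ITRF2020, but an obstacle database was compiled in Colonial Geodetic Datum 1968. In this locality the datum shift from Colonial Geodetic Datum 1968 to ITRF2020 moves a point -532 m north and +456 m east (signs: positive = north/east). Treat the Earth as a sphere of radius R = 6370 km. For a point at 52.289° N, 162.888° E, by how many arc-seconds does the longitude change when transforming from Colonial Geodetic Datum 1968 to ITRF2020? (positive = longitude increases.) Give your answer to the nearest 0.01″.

Δλ = 24.14″

At latitude 52.289°, cos φ = 0.611679.
One radian of longitude at latitude φ spans R cos φ, so Δλ = ΔE / (R cos φ) = 456.0 / (6370000 × 0.611679) = 1.1703e-04 rad = 24.139″.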